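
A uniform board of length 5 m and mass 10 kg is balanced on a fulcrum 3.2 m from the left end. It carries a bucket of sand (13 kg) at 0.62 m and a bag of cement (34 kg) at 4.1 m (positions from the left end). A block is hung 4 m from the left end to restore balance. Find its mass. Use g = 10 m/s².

Taking torques about the fulcrum (at 3.2 m from the left end):
Beam weight: 10 × 10 = 100 N down at 2.5 m → arm 0.7 m, τ = 100 × 0.7 = 70 N·m counterclockwise.
Bucket of sand: 13 × 10 = 130 N down at 0.62 m → arm 2.58 m, τ = 130 × 2.58 = 335.4 N·m counterclockwise.
Bag of cement: 34 × 10 = 340 N down at 4.1 m → arm 0.9 m, τ = 340 × 0.9 = 306 N·m clockwise.
Net moment of known loads = 99.4 N·m counterclockwise.
An unknown mass m at 4 m has arm 0.8 m; its moment is m·g·0.8 clockwise.
Στ = 0 ⇒ m × 10 × 0.8 = 99.4 ⇒ m = 99.4 / (10 × 0.8) = 12.4 kg.

m ≈ 12.4 kg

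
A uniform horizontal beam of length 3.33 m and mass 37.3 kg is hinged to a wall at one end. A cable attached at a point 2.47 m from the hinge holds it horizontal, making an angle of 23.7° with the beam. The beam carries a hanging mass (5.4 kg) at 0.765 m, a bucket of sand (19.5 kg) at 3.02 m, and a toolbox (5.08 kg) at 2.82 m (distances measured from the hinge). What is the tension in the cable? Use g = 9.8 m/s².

T ≈ 1380 N

Choose the hinge as the axis so the unknown hinge reaction has zero arm there.
Beam weight: 37.3 × 9.8 = 365.5 N down at 1.665 m → arm 1.665 m, τ = 365.5 × 1.665 = 608.6 N·m clockwise.
Hanging mass: 5.4 × 9.8 = 52.92 N down at 0.765 m → arm 0.765 m, τ = 52.92 × 0.765 = 40.48 N·m clockwise.
Bucket of sand: 19.5 × 9.8 = 191.1 N down at 3.02 m → arm 3.02 m, τ = 191.1 × 3.02 = 577.1 N·m clockwise.
Toolbox: 5.08 × 9.8 = 49.78 N down at 2.82 m → arm 2.82 m, τ = 49.78 × 2.82 = 140.4 N·m clockwise.
Total clockwise load moment = 1367 N·m.
The cable tension T acts at 2.47 m; only its component perpendicular to the beam, T sinθ, produces torque. sin 23.7° = 0.4019.
For rotational equilibrium, T × 2.47 × 0.4019 = 1367, so T = 1367 / 0.9927 = 1380 N.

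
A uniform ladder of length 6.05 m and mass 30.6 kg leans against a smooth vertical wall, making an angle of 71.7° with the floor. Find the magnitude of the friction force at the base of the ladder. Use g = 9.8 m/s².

Choose the foot of the ladder as the axis so the floor normal and friction both act there and drop out.
Ladder weight 30.6×9.8 = 299.9 N acts at 3.025 m along the ladder; its horizontal arm is 3.025·cos71.7° = 0.9498 m → τ = 284.8 N·m clockwise.
Wall normal N acts horizontally at the top; its moment arm is the height L sinθ = 6.05·sin71.7° = 5.744 m, counterclockwise.
Balancing moments: N × 5.744 = 284.8, giving N = 49.6 N.
ΣFx = 0: friction at the foot balances the wall's push, so f = N_wall = 49.6 N.

f ≈ 49.6 N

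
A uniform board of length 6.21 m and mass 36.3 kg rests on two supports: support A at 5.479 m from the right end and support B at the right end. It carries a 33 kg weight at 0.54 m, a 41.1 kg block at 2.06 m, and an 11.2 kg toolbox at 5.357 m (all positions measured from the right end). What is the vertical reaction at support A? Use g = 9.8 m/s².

Choose support B as the axis so its reaction then has zero moment arm.
Beam weight: 36.3 × 9.8 = 355.7 N down at 3.105 m → arm 3.105 m, τ = 355.7 × 3.105 = 1104 N·m counterclockwise.
Weight: 33 × 9.8 = 323.4 N down at 0.54 m → arm 0.54 m, τ = 323.4 × 0.54 = 174.6 N·m counterclockwise.
Block: 41.1 × 9.8 = 402.8 N down at 2.06 m → arm 2.06 m, τ = 402.8 × 2.06 = 829.8 N·m counterclockwise.
Toolbox: 11.2 × 9.8 = 109.8 N down at 5.357 m → arm 5.357 m, τ = 109.8 × 5.357 = 588.2 N·m counterclockwise.
Net load moment about support B = 2697 N·m counterclockwise.
Reaction R at support A is upward at 5.479 m, arm 5.479 m → moment R × 5.479 clockwise.
For rotational equilibrium, R × 5.479 = 2697, so R = 492 N.

R_A ≈ 492 N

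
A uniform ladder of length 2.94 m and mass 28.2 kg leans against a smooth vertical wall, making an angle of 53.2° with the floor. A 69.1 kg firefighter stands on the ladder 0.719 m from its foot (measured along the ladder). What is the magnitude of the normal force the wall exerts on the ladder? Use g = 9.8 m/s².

Take moments about the foot of the ladder.
Ladder weight 28.2×9.8 = 276.4 N acts at 1.47 m along the ladder; its horizontal arm is 1.47·cos53.2° = 0.8806 m → τ = 243.4 N·m clockwise.
Firefighter: 69.1×9.8 = 677.2 N at 0.719 m → arm 0.4307 m → τ = 291.7 N·m clockwise.
Wall normal N acts horizontally at the top; its moment arm is the height L sinθ = 2.94·sin53.2° = 2.354 m, counterclockwise.
Balancing moments: N × 2.354 = 535.1, giving N = 227 N.

N_wall ≈ 227 N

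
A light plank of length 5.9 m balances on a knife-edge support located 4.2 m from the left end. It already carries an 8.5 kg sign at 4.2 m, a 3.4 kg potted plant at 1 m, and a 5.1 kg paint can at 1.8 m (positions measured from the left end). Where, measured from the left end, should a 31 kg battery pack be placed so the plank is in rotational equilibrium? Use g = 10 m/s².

About the knife-edge support (at 4.2 m from the left end):
Sign: acts at the knife-edge support, moment arm 0 → no torque.
Potted plant: 3.4 × 10 = 34 N down at 1 m → arm 3.2 m, τ = 34 × 3.2 = 108.8 N·m counterclockwise.
Paint can: 5.1 × 10 = 51 N down at 1.8 m → arm 2.4 m, τ = 51 × 2.4 = 122.4 N·m counterclockwise.
Net moment of existing loads = 231.2 N·m counterclockwise.
The battery pack weighs 31 × 10 = 310 N and must supply an equal clockwise moment, so its lever arm about the knife-edge support is 231.2 / 310 = 0.746 m.
That puts it at 4.2 + 0.746 = 4.95 m from the left end.

x ≈ 4.95 m from the left end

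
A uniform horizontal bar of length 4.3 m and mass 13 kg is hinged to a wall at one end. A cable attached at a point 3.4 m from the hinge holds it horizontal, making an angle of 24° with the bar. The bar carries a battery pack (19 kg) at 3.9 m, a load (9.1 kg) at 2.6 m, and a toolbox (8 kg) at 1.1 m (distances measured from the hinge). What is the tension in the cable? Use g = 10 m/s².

Sum moments about the hinge (the unknown hinge reaction has zero arm there).
Beam weight: 13 × 10 = 130 N down at 2.15 m → arm 2.15 m, τ = 130 × 2.15 = 279.5 N·m clockwise.
Battery pack: 19 × 10 = 190 N down at 3.9 m → arm 3.9 m, τ = 190 × 3.9 = 741 N·m clockwise.
Load: 9.1 × 10 = 91 N down at 2.6 m → arm 2.6 m, τ = 91 × 2.6 = 236.6 N·m clockwise.
Toolbox: 8 × 10 = 80 N down at 1.1 m → arm 1.1 m, τ = 80 × 1.1 = 88 N·m clockwise.
Total clockwise load moment = 1345 N·m.
The cable tension T acts at 3.4 m; only its component perpendicular to the bar, T sinθ, produces torque. sin 24° = 0.4067.
Balancing moments: T × 3.4 × 0.4067 = 1345, giving T = 1345 / 1.383 = 973 N.

T ≈ 973 N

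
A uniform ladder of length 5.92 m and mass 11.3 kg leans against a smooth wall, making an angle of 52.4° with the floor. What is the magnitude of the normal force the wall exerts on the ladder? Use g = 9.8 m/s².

Sum moments about the foot of the ladder (the floor normal and friction both act there and drop out).
Ladder weight 11.3×9.8 = 110.7 N acts at 2.96 m along the ladder; its horizontal arm is 2.96·cos52.4° = 1.806 m → τ = 199.9 N·m clockwise.
Wall normal N acts horizontally at the top; its moment arm is the height L sinθ = 5.92·sin52.4° = 4.69 m, counterclockwise.
Setting net torque to zero: N × 4.69 = 199.9 → N = 42.6 N.

N_wall ≈ 42.6 N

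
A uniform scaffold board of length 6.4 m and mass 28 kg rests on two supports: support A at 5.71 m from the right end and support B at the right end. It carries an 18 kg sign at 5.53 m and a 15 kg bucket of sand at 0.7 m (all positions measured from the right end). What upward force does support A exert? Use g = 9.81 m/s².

Sum moments about support B (its reaction then has zero moment arm).
Beam weight: 28 × 9.81 = 274.7 N down at 3.2 m → arm 3.2 m, τ = 274.7 × 3.2 = 879 N·m counterclockwise.
Sign: 18 × 9.81 = 176.6 N down at 5.53 m → arm 5.53 m, τ = 176.6 × 5.53 = 976.6 N·m counterclockwise.
Bucket of sand: 15 × 9.81 = 147.2 N down at 0.7 m → arm 0.7 m, τ = 147.2 × 0.7 = 103 N·m counterclockwise.
Net load moment about support B = 1959 N·m counterclockwise.
Reaction R at support A is upward at 5.71 m, arm 5.71 m → moment R × 5.71 clockwise.
Balancing moments: R × 5.71 = 1959, giving R = 343 N.

R_A ≈ 343 N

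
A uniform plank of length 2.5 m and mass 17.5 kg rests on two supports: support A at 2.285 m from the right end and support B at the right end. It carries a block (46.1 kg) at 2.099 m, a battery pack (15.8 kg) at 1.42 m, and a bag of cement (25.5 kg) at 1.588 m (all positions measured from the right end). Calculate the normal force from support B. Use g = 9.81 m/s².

Sum moments about support A (its reaction then has zero moment arm).
Beam weight: 17.5 × 9.81 = 171.7 N down at 1.25 m → arm 1.035 m, τ = 171.7 × 1.035 = 177.7 N·m clockwise.
Block: 46.1 × 9.81 = 452.2 N down at 2.099 m → arm 0.186 m, τ = 452.2 × 0.186 = 84.11 N·m clockwise.
Battery pack: 15.8 × 9.81 = 155 N down at 1.42 m → arm 0.865 m, τ = 155 × 0.865 = 134.1 N·m clockwise.
Bag of cement: 25.5 × 9.81 = 250.2 N down at 1.588 m → arm 0.697 m, τ = 250.2 × 0.697 = 174.4 N·m clockwise.
Net load moment about support A = 570.3 N·m clockwise.
Reaction R at support B is upward at 0 m, arm 2.285 m → moment R × 2.285 counterclockwise.
Balancing moments: R × 2.285 = 570.3, giving R = 250 N.

R_B ≈ 250 N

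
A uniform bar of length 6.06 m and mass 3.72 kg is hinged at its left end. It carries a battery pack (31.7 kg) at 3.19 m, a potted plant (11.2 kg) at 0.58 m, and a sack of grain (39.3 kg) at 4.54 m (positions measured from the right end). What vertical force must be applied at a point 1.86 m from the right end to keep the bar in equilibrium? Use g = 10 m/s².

F ≈ 532 N

About the left end:
Beam weight: 3.72 × 10 = 37.2 N down at 3.03 m → arm 3.03 m, τ = 37.2 × 3.03 = 112.7 N·m clockwise.
Battery pack: 31.7 × 10 = 317 N down at 3.19 m → arm 2.87 m, τ = 317 × 2.87 = 909.8 N·m clockwise.
Potted plant: 11.2 × 10 = 112 N down at 0.58 m → arm 5.48 m, τ = 112 × 5.48 = 613.8 N·m clockwise.
Sack of grain: 39.3 × 10 = 393 N down at 4.54 m → arm 1.52 m, τ = 393 × 1.52 = 597.4 N·m clockwise.
Net moment of the loads = 2234 N·m clockwise.
The upward force F acts at a point 1.86 m from the right end, arm 4.2 m, giving F × 4.2 counterclockwise.
Setting net torque to zero: F × 4.2 = 2234 → F = 2234 / 4.2 = 532 N.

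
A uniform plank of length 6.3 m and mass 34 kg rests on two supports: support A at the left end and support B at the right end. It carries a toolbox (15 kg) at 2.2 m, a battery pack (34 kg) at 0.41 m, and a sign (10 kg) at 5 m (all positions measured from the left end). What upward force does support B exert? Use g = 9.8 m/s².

Taking torques about support A:
Beam weight: 34 × 9.8 = 333.2 N down at 3.15 m → arm 3.15 m, τ = 333.2 × 3.15 = 1050 N·m clockwise.
Toolbox: 15 × 9.8 = 147 N down at 2.2 m → arm 2.2 m, τ = 147 × 2.2 = 323.4 N·m clockwise.
Battery pack: 34 × 9.8 = 333.2 N down at 0.41 m → arm 0.41 m, τ = 333.2 × 0.41 = 136.6 N·m clockwise.
Sign: 10 × 9.8 = 98 N down at 5 m → arm 5 m, τ = 98 × 5 = 490 N·m clockwise.
Net load moment about support A = 2000 N·m clockwise.
Reaction R at support B is upward at 6.3 m, arm 6.3 m → moment R × 6.3 counterclockwise.
For rotational equilibrium, R × 6.3 = 2000, so R = 317 N.

R_B ≈ 317 N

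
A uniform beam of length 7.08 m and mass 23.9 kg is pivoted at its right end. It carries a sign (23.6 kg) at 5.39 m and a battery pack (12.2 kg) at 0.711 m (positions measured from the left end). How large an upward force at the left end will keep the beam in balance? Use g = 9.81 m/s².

Choose the right end as the axis so the unknown pivot reaction has zero arm there.
Beam weight: 23.9 × 9.81 = 234.5 N down at 3.54 m → arm 3.54 m, τ = 234.5 × 3.54 = 830.1 N·m counterclockwise.
Sign: 23.6 × 9.81 = 231.5 N down at 5.39 m → arm 1.69 m, τ = 231.5 × 1.69 = 391.2 N·m counterclockwise.
Battery pack: 12.2 × 9.81 = 119.7 N down at 0.711 m → arm 6.369 m, τ = 119.7 × 6.369 = 762.4 N·m counterclockwise.
Net moment of the loads = 1984 N·m counterclockwise.
The upward force F acts at the left end, arm 7.08 m, giving F × 7.08 clockwise.
Balancing moments: F × 7.08 = 1984, giving F = 1984 / 7.08 = 280 N.

F ≈ 280 N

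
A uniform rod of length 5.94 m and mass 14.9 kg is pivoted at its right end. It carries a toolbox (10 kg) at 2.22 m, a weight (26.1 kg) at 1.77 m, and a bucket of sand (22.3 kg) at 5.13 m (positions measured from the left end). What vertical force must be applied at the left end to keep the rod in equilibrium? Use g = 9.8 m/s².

F ≈ 344 N

About the right end:
Beam weight: 14.9 × 9.8 = 146 N down at 2.97 m → arm 2.97 m, τ = 146 × 2.97 = 433.6 N·m counterclockwise.
Toolbox: 10 × 9.8 = 98 N down at 2.22 m → arm 3.72 m, τ = 98 × 3.72 = 364.6 N·m counterclockwise.
Weight: 26.1 × 9.8 = 255.8 N down at 1.77 m → arm 4.17 m, τ = 255.8 × 4.17 = 1067 N·m counterclockwise.
Bucket of sand: 22.3 × 9.8 = 218.5 N down at 5.13 m → arm 0.81 m, τ = 218.5 × 0.81 = 177 N·m counterclockwise.
Net moment of the loads = 2042 N·m counterclockwise.
The upward force F acts at the left end, arm 5.94 m, giving F × 5.94 clockwise.
Balancing moments: F × 5.94 = 2042, giving F = 2042 / 5.94 = 344 N.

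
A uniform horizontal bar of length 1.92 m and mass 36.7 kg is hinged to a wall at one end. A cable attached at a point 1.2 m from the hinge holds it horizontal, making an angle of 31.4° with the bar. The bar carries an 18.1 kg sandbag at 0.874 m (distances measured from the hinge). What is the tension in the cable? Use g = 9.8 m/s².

T ≈ 800 N

About the hinge:
Beam weight: 36.7 × 9.8 = 359.7 N down at 0.96 m → arm 0.96 m, τ = 359.7 × 0.96 = 345.3 N·m clockwise.
Sandbag: 18.1 × 9.8 = 177.4 N down at 0.874 m → arm 0.874 m, τ = 177.4 × 0.874 = 155 N·m clockwise.
Total clockwise load moment = 500.3 N·m.
The cable tension T acts at 1.2 m; only its component perpendicular to the bar, T sinθ, produces torque. sin 31.4° = 0.521.
For rotational equilibrium, T × 1.2 × 0.521 = 500.3, so T = 500.3 / 0.6252 = 800 N.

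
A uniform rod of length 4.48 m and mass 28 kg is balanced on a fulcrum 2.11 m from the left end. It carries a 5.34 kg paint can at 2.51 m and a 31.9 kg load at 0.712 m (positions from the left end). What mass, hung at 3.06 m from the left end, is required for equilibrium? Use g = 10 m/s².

m ≈ 40.9 kg

About the fulcrum (at 2.11 m from the left end):
Beam weight: 28 × 10 = 280 N down at 2.24 m → arm 0.13 m, τ = 280 × 0.13 = 36.4 N·m clockwise.
Paint can: 5.34 × 10 = 53.4 N down at 2.51 m → arm 0.4 m, τ = 53.4 × 0.4 = 21.36 N·m clockwise.
Load: 31.9 × 10 = 319 N down at 0.712 m → arm 1.398 m, τ = 319 × 1.398 = 446 N·m counterclockwise.
Net moment of known loads = 388.2 N·m counterclockwise.
An unknown mass m at 3.06 m has arm 0.95 m; its moment is m·g·0.95 clockwise.
For rotational equilibrium, m × 10 × 0.95 = 388.2, so m = 388.2 / (10 × 0.95) = 40.9 kg.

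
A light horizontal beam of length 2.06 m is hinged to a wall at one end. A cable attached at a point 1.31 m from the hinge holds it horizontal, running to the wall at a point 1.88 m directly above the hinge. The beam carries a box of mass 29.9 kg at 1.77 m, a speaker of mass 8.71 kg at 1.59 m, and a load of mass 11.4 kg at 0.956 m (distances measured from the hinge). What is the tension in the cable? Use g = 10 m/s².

T ≈ 723 N

Taking torques about the hinge:
Box: 29.9 × 10 = 299 N down at 1.77 m → arm 1.77 m, τ = 299 × 1.77 = 529.2 N·m clockwise.
Speaker: 8.71 × 10 = 87.1 N down at 1.59 m → arm 1.59 m, τ = 87.1 × 1.59 = 138.5 N·m clockwise.
Load: 11.4 × 10 = 114 N down at 0.956 m → arm 0.956 m, τ = 114 × 0.956 = 109 N·m clockwise.
Total clockwise load moment = 776.7 N·m.
The cable tension T acts at 1.31 m; only its component perpendicular to the beam, T sinθ, produces torque. sinθ = h/√(h²+d²) = 1.88/√(1.88²+1.31²) = 0.8205.
Balancing moments: T × 1.31 × 0.8205 = 776.7, giving T = 776.7 / 1.075 = 723 N.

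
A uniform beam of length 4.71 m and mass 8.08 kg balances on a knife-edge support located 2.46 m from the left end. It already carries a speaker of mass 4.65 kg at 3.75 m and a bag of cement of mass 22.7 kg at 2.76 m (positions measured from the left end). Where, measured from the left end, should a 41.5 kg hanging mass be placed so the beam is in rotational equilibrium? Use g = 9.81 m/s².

x ≈ 2.17 m from the left end

Choose the knife-edge support (at 2.46 m from the left end) as the axis so the support reaction has zero arm there.
Beam weight: 8.08 × 9.81 = 79.26 N down at 2.355 m → arm 0.105 m, τ = 79.26 × 0.105 = 8.322 N·m counterclockwise.
Speaker: 4.65 × 9.81 = 45.62 N down at 3.75 m → arm 1.29 m, τ = 45.62 × 1.29 = 58.85 N·m clockwise.
Bag of cement: 22.7 × 9.81 = 222.7 N down at 2.76 m → arm 0.3 m, τ = 222.7 × 0.3 = 66.81 N·m clockwise.
Net moment of existing loads = 117.3 N·m clockwise.
The hanging mass weighs 41.5 × 9.81 = 407.1 N and must supply an equal counterclockwise moment, so its lever arm about the knife-edge support is 117.3 / 407.1 = 0.288 m.
That puts it at 2.46 − 0.288 = 2.17 m from the left end.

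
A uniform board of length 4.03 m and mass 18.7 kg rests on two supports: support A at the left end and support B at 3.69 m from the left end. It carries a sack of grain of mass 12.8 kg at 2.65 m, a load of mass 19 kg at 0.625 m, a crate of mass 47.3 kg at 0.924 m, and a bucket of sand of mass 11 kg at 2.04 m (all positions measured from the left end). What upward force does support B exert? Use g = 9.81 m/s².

Taking torques about support A:
Beam weight: 18.7 × 9.81 = 183.4 N down at 2.015 m → arm 2.015 m, τ = 183.4 × 2.015 = 369.6 N·m clockwise.
Sack of grain: 12.8 × 9.81 = 125.6 N down at 2.65 m → arm 2.65 m, τ = 125.6 × 2.65 = 332.8 N·m clockwise.
Load: 19 × 9.81 = 186.4 N down at 0.625 m → arm 0.625 m, τ = 186.4 × 0.625 = 116.5 N·m clockwise.
Crate: 47.3 × 9.81 = 464 N down at 0.924 m → arm 0.924 m, τ = 464 × 0.924 = 428.7 N·m clockwise.
Bucket of sand: 11 × 9.81 = 107.9 N down at 2.04 m → arm 2.04 m, τ = 107.9 × 2.04 = 220.1 N·m clockwise.
Net load moment about support A = 1468 N·m clockwise.
Reaction R at support B is upward at 3.69 m, arm 3.69 m → moment R × 3.69 counterclockwise.
Setting net torque to zero: R × 3.69 = 1468 → R = 398 N.

R_B ≈ 398 N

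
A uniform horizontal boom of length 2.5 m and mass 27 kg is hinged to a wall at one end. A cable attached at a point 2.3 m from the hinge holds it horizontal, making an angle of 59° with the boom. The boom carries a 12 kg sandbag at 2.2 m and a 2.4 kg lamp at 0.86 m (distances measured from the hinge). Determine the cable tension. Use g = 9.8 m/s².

Take moments about the hinge.
Beam weight: 27 × 9.8 = 264.6 N down at 1.25 m → arm 1.25 m, τ = 264.6 × 1.25 = 330.8 N·m clockwise.
Sandbag: 12 × 9.8 = 117.6 N down at 2.2 m → arm 2.2 m, τ = 117.6 × 2.2 = 258.7 N·m clockwise.
Lamp: 2.4 × 9.8 = 23.52 N down at 0.86 m → arm 0.86 m, τ = 23.52 × 0.86 = 20.23 N·m clockwise.
Total clockwise load moment = 609.7 N·m.
The cable tension T acts at 2.3 m; only its component perpendicular to the boom, T sinθ, produces torque. sin 59° = 0.8572.
For rotational equilibrium, T × 2.3 × 0.8572 = 609.7, so T = 609.7 / 1.972 = 309 N.

T ≈ 309 N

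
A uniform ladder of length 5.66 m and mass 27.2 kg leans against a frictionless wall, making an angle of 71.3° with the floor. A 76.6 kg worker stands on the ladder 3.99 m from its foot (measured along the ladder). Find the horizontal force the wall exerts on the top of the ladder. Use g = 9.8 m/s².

About the foot of the ladder:
Ladder weight 27.2×9.8 = 266.6 N acts at 2.83 m along the ladder; its horizontal arm is 2.83·cos71.3° = 0.9073 m → τ = 241.9 N·m clockwise.
Worker: 76.6×9.8 = 750.7 N at 3.99 m → arm 1.279 m → τ = 960.1 N·m clockwise.
Wall normal N acts horizontally at the top; its moment arm is the height L sinθ = 5.66·sin71.3° = 5.361 m, counterclockwise.
Στ = 0 ⇒ N × 5.361 = 1202 ⇒ N = 224 N.

N_wall ≈ 224 N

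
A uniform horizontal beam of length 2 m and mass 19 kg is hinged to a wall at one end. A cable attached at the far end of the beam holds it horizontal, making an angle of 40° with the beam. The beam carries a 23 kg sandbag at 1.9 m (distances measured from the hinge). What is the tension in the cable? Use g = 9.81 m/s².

T ≈ 478 N

Taking torques about the hinge:
Beam weight: 19 × 9.81 = 186.4 N down at 1 m → arm 1 m, τ = 186.4 × 1 = 186.4 N·m clockwise.
Sandbag: 23 × 9.81 = 225.6 N down at 1.9 m → arm 1.9 m, τ = 225.6 × 1.9 = 428.6 N·m clockwise.
Total clockwise load moment = 615 N·m.
The cable tension T acts at 2 m; only its component perpendicular to the beam, T sinθ, produces torque. sin 40° = 0.6428.
For rotational equilibrium, T × 2 × 0.6428 = 615, so T = 615 / 1.286 = 478 N.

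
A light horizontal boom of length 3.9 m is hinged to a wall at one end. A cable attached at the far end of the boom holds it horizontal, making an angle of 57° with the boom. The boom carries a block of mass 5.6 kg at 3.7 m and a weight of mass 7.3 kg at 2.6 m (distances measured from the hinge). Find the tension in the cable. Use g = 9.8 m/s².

Taking torques about the hinge:
Block: 5.6 × 9.8 = 54.88 N down at 3.7 m → arm 3.7 m, τ = 54.88 × 3.7 = 203.1 N·m clockwise.
Weight: 7.3 × 9.8 = 71.54 N down at 2.6 m → arm 2.6 m, τ = 71.54 × 2.6 = 186 N·m clockwise.
Total clockwise load moment = 389.1 N·m.
The cable tension T acts at 3.9 m; only its component perpendicular to the boom, T sinθ, produces torque. sin 57° = 0.8387.
Balancing moments: T × 3.9 × 0.8387 = 389.1, giving T = 389.1 / 3.271 = 119 N.

T ≈ 119 N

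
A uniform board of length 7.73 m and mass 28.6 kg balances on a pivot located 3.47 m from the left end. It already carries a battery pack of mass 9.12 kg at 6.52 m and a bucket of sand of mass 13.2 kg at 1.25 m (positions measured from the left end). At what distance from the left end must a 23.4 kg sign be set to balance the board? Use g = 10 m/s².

Take moments about the pivot (at 3.47 m from the left end).
Beam weight: 28.6 × 10 = 286 N down at 3.865 m → arm 0.395 m, τ = 286 × 0.395 = 113 N·m clockwise.
Battery pack: 9.12 × 10 = 91.2 N down at 6.52 m → arm 3.05 m, τ = 91.2 × 3.05 = 278.2 N·m clockwise.
Bucket of sand: 13.2 × 10 = 132 N down at 1.25 m → arm 2.22 m, τ = 132 × 2.22 = 293 N·m counterclockwise.
Net moment of existing loads = 98.2 N·m clockwise.
The sign weighs 23.4 × 10 = 234 N and must supply an equal counterclockwise moment, so its lever arm about the pivot is 98.2 / 234 = 0.42 m.
That puts it at 3.47 − 0.42 = 3.05 m from the left end.

x ≈ 3.05 m from the left end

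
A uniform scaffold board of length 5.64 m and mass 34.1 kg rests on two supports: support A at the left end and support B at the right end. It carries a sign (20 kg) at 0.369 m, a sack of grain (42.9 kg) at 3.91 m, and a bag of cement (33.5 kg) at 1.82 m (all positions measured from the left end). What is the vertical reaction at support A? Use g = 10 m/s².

Choose support B as the axis so its reaction then has zero moment arm.
Beam weight: 34.1 × 10 = 341 N down at 2.82 m → arm 2.82 m, τ = 341 × 2.82 = 961.6 N·m counterclockwise.
Sign: 20 × 10 = 200 N down at 0.369 m → arm 5.271 m, τ = 200 × 5.271 = 1054 N·m counterclockwise.
Sack of grain: 42.9 × 10 = 429 N down at 3.91 m → arm 1.73 m, τ = 429 × 1.73 = 742.2 N·m counterclockwise.
Bag of cement: 33.5 × 10 = 335 N down at 1.82 m → arm 3.82 m, τ = 335 × 3.82 = 1280 N·m counterclockwise.
Net load moment about support B = 4038 N·m counterclockwise.
Reaction R at support A is upward at 0 m, arm 5.64 m → moment R × 5.64 clockwise.
Setting net torque to zero: R × 5.64 = 4038 → R = 716 N.

R_A ≈ 716 N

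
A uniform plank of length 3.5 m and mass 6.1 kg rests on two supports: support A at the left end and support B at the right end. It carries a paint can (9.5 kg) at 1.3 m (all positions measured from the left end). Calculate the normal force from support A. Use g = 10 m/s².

R_A ≈ 90.2 N

Take moments about support B.
Beam weight: 6.1 × 10 = 61 N down at 1.75 m → arm 1.75 m, τ = 61 × 1.75 = 106.8 N·m counterclockwise.
Paint can: 9.5 × 10 = 95 N down at 1.3 m → arm 2.2 m, τ = 95 × 2.2 = 209 N·m counterclockwise.
Net load moment about support B = 315.8 N·m counterclockwise.
Reaction R at support A is upward at 0 m, arm 3.5 m → moment R × 3.5 clockwise.
Setting net torque to zero: R × 3.5 = 315.8 → R = 90.2 N.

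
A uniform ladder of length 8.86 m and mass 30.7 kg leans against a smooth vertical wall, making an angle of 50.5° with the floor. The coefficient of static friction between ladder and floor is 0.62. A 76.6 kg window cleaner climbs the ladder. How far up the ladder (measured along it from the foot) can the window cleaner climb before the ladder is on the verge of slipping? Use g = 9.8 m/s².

d ≈ 7.56 m

Take moments about the foot of the ladder.
Ladder weight 30.7×9.8 = 300.9 N acts at 4.43 m along the ladder; its horizontal arm is 4.43·cos50.5° = 2.818 m → τ = 847.9 N·m clockwise.
Window cleaner weight 76.6×9.8 = 750.7 N at distance d → arm d·cos50.5° → τ = 750.7·d·0.6361 clockwise.
Wall normal N at the top has arm L sinθ = 6.837 m counterclockwise, so Στ = 0 gives N·6.837 = 847.9 + 477.5·d.
ΣFy = 0 ⇒ N_floor = 1052 N, so the maximum friction is μ_s·N_floor = 0.62×1052 = 652.2 N. ΣFx = 0 ⇒ N_wall = f, so at the slipping point N = 652.2 N.
Substituting: 652.2×6.837 = 847.9 + 477.5·d ⇒ d = (4459 − 847.9) / 477.5 = 7.56 m.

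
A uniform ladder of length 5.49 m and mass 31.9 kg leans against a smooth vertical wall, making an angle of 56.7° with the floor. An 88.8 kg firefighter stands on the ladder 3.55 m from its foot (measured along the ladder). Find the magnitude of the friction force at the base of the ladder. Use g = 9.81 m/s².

f ≈ 473 N

Taking torques about the foot of the ladder:
Ladder weight 31.9×9.81 = 312.9 N acts at 2.745 m along the ladder; its horizontal arm is 2.745·cos56.7° = 1.507 m → τ = 471.5 N·m clockwise.
Firefighter: 88.8×9.81 = 871.1 N at 3.55 m → arm 1.949 m → τ = 1698 N·m clockwise.
Wall normal N acts horizontally at the top; its moment arm is the height L sinθ = 5.49·sin56.7° = 4.589 m, counterclockwise.
Στ = 0 ⇒ N × 4.589 = 2170 ⇒ N = 473 N.
ΣFx = 0: friction at the foot balances the wall's push, so f = N_wall = 473 N.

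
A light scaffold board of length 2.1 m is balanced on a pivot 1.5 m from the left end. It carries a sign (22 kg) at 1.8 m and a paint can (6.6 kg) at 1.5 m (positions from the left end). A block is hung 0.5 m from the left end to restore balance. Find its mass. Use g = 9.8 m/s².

About the pivot (at 1.5 m from the left end):
Sign: 22 × 9.8 = 215.6 N down at 1.8 m → arm 0.3 m, τ = 215.6 × 0.3 = 64.68 N·m clockwise.
Paint can: acts at the pivot, moment arm 0 → no torque.
Net moment of known loads = 64.68 N·m clockwise.
An unknown mass m at 0.5 m has arm 1 m; its moment is m·g·1 counterclockwise.
For rotational equilibrium, m × 9.8 × 1 = 64.68, so m = 64.68 / (9.8 × 1) = 6.6 kg.

m ≈ 6.6 kg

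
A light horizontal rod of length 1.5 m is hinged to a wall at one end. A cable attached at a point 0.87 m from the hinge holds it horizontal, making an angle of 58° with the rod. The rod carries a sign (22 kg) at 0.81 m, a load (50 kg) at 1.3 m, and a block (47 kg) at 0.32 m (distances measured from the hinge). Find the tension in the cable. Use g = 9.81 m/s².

T ≈ 1300 N

Take moments about the hinge.
Sign: 22 × 9.81 = 215.8 N down at 0.81 m → arm 0.81 m, τ = 215.8 × 0.81 = 174.8 N·m clockwise.
Load: 50 × 9.81 = 490.5 N down at 1.3 m → arm 1.3 m, τ = 490.5 × 1.3 = 637.6 N·m clockwise.
Block: 47 × 9.81 = 461.1 N down at 0.32 m → arm 0.32 m, τ = 461.1 × 0.32 = 147.6 N·m clockwise.
Total clockwise load moment = 960 N·m.
The cable tension T acts at 0.87 m; only its component perpendicular to the rod, T sinθ, produces torque. sin 58° = 0.848.
Balancing moments: T × 0.87 × 0.848 = 960, giving T = 960 / 0.7378 = 1300 N.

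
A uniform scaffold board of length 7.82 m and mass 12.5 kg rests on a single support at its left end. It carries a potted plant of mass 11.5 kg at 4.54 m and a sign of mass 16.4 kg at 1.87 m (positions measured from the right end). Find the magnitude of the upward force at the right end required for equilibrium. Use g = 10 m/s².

About the left end:
Beam weight: 12.5 × 10 = 125 N down at 3.91 m → arm 3.91 m, τ = 125 × 3.91 = 488.8 N·m clockwise.
Potted plant: 11.5 × 10 = 115 N down at 4.54 m → arm 3.28 m, τ = 115 × 3.28 = 377.2 N·m clockwise.
Sign: 16.4 × 10 = 164 N down at 1.87 m → arm 5.95 m, τ = 164 × 5.95 = 975.8 N·m clockwise.
Net moment of the loads = 1842 N·m clockwise.
The upward force F acts at the right end, arm 7.82 m, giving F × 7.82 counterclockwise.
Balancing moments: F × 7.82 = 1842, giving F = 1842 / 7.82 = 236 N.

F ≈ 236 N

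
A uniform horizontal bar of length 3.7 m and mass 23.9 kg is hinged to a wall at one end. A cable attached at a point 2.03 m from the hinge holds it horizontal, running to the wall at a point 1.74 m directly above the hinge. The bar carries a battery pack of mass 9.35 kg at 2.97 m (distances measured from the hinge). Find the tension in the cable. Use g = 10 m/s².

Sum moments about the hinge (the unknown hinge reaction has zero arm there).
Beam weight: 23.9 × 10 = 239 N down at 1.85 m → arm 1.85 m, τ = 239 × 1.85 = 442.2 N·m clockwise.
Battery pack: 9.35 × 10 = 93.5 N down at 2.97 m → arm 2.97 m, τ = 93.5 × 2.97 = 277.7 N·m clockwise.
Total clockwise load moment = 719.9 N·m.
The cable tension T acts at 2.03 m; only its component perpendicular to the bar, T sinθ, produces torque. sinθ = h/√(h²+d²) = 1.74/√(1.74²+2.03²) = 0.6508.
Setting net torque to zero: T × 2.03 × 0.6508 = 719.9 → T = 719.9 / 1.321 = 545 N.

T ≈ 545 N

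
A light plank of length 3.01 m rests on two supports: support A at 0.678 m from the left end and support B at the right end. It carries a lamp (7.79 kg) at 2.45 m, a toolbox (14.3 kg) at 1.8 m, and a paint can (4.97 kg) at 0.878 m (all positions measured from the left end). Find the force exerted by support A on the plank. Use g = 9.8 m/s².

Taking torques about support B:
Lamp: 7.79 × 9.8 = 76.34 N down at 2.45 m → arm 0.56 m, τ = 76.34 × 0.56 = 42.75 N·m counterclockwise.
Toolbox: 14.3 × 9.8 = 140.1 N down at 1.8 m → arm 1.21 m, τ = 140.1 × 1.21 = 169.5 N·m counterclockwise.
Paint can: 4.97 × 9.8 = 48.71 N down at 0.878 m → arm 2.132 m, τ = 48.71 × 2.132 = 103.8 N·m counterclockwise.
Net load moment about support B = 316.1 N·m counterclockwise.
Reaction R at support A is upward at 0.678 m, arm 2.332 m → moment R × 2.332 clockwise.
For rotational equilibrium, R × 2.332 = 316.1, so R = 136 N.

R_A ≈ 136 N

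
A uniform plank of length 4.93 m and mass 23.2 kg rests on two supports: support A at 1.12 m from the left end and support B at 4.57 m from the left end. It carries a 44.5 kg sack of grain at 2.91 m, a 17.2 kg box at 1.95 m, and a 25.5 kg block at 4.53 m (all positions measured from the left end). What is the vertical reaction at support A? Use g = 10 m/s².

Take moments about support B.
Beam weight: 23.2 × 10 = 232 N down at 2.465 m → arm 2.105 m, τ = 232 × 2.105 = 488.4 N·m counterclockwise.
Sack of grain: 44.5 × 10 = 445 N down at 2.91 m → arm 1.66 m, τ = 445 × 1.66 = 738.7 N·m counterclockwise.
Box: 17.2 × 10 = 172 N down at 1.95 m → arm 2.62 m, τ = 172 × 2.62 = 450.6 N·m counterclockwise.
Block: 25.5 × 10 = 255 N down at 4.53 m → arm 0.04 m, τ = 255 × 0.04 = 10.2 N·m counterclockwise.
Net load moment about support B = 1688 N·m counterclockwise.
Reaction R at support A is upward at 1.12 m, arm 3.45 m → moment R × 3.45 clockwise.
Στ = 0 ⇒ R × 3.45 = 1688 ⇒ R = 489 N.

R_A ≈ 489 N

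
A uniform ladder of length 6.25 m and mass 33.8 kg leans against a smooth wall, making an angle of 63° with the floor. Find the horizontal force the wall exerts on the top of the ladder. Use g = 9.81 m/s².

N_wall ≈ 84.5 N

About the foot of the ladder:
Ladder weight 33.8×9.81 = 331.6 N acts at 3.125 m along the ladder; its horizontal arm is 3.125·cos63° = 1.419 m → τ = 470.5 N·m clockwise.
Wall normal N acts horizontally at the top; its moment arm is the height L sinθ = 6.25·sin63° = 5.569 m, counterclockwise.
Στ = 0 ⇒ N × 5.569 = 470.5 ⇒ N = 84.5 N.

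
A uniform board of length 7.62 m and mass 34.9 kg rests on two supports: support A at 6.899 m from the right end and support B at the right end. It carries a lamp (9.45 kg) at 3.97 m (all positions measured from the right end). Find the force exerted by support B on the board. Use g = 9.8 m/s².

R_B ≈ 192 N

Sum moments about support A (its reaction then has zero moment arm).
Beam weight: 34.9 × 9.8 = 342 N down at 3.81 m → arm 3.089 m, τ = 342 × 3.089 = 1056 N·m clockwise.
Lamp: 9.45 × 9.8 = 92.61 N down at 3.97 m → arm 2.929 m, τ = 92.61 × 2.929 = 271.3 N·m clockwise.
Net load moment about support A = 1327 N·m clockwise.
Reaction R at support B is upward at 0 m, arm 6.899 m → moment R × 6.899 counterclockwise.
Στ = 0 ⇒ R × 6.899 = 1327 ⇒ R = 192 N.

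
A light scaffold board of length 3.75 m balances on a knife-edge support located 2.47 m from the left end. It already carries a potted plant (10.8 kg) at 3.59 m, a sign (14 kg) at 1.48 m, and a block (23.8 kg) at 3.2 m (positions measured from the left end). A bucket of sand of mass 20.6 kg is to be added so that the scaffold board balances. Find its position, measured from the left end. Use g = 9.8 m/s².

About the knife-edge support (at 2.47 m from the left end):
Potted plant: 10.8 × 9.8 = 105.8 N down at 3.59 m → arm 1.12 m, τ = 105.8 × 1.12 = 118.5 N·m clockwise.
Sign: 14 × 9.8 = 137.2 N down at 1.48 m → arm 0.99 m, τ = 137.2 × 0.99 = 135.8 N·m counterclockwise.
Block: 23.8 × 9.8 = 233.2 N down at 3.2 m → arm 0.73 m, τ = 233.2 × 0.73 = 170.2 N·m clockwise.
Net moment of existing loads = 152.9 N·m clockwise.
The bucket of sand weighs 20.6 × 9.8 = 201.9 N and must supply an equal counterclockwise moment, so its lever arm about the knife-edge support is 152.9 / 201.9 = 0.757 m.
That puts it at 2.47 − 0.757 = 1.71 m from the left end.

x ≈ 1.71 m from the left end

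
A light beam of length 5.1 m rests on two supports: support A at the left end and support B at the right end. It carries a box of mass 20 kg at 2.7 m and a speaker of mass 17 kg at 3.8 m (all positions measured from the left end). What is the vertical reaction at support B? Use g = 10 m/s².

About support A:
Box: 20 × 10 = 200 N down at 2.7 m → arm 2.7 m, τ = 200 × 2.7 = 540 N·m clockwise.
Speaker: 17 × 10 = 170 N down at 3.8 m → arm 3.8 m, τ = 170 × 3.8 = 646 N·m clockwise.
Net load moment about support A = 1186 N·m clockwise.
Reaction R at support B is upward at 5.1 m, arm 5.1 m → moment R × 5.1 counterclockwise.
For rotational equilibrium, R × 5.1 = 1186, so R = 233 N.

R_B ≈ 233 N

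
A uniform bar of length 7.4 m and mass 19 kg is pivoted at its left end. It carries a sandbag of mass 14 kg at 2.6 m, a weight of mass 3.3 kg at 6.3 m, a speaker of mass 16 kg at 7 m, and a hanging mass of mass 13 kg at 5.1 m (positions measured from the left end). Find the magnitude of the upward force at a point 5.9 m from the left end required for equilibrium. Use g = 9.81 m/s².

Sum moments about the left end (the unknown pivot reaction has zero arm there).
Beam weight: 19 × 9.81 = 186.4 N down at 3.7 m → arm 3.7 m, τ = 186.4 × 3.7 = 689.7 N·m clockwise.
Sandbag: 14 × 9.81 = 137.3 N down at 2.6 m → arm 2.6 m, τ = 137.3 × 2.6 = 357 N·m clockwise.
Weight: 3.3 × 9.81 = 32.37 N down at 6.3 m → arm 6.3 m, τ = 32.37 × 6.3 = 203.9 N·m clockwise.
Speaker: 16 × 9.81 = 157 N down at 7 m → arm 7 m, τ = 157 × 7 = 1099 N·m clockwise.
Hanging mass: 13 × 9.81 = 127.5 N down at 5.1 m → arm 5.1 m, τ = 127.5 × 5.1 = 650.2 N·m clockwise.
Net moment of the loads = 3000 N·m clockwise.
The upward force F acts at a point 5.9 m from the left end, arm 5.9 m, giving F × 5.9 counterclockwise.
Balancing moments: F × 5.9 = 3000, giving F = 3000 / 5.9 = 508 N.

F ≈ 508 N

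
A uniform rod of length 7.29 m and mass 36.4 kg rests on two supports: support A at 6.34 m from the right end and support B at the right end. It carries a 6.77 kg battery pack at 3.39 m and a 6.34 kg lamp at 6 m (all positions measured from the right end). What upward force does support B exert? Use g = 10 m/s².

Choose support A as the axis so its reaction then has zero moment arm.
Beam weight: 36.4 × 10 = 364 N down at 3.645 m → arm 2.695 m, τ = 364 × 2.695 = 981 N·m clockwise.
Battery pack: 6.77 × 10 = 67.7 N down at 3.39 m → arm 2.95 m, τ = 67.7 × 2.95 = 199.7 N·m clockwise.
Lamp: 6.34 × 10 = 63.4 N down at 6 m → arm 0.34 m, τ = 63.4 × 0.34 = 21.56 N·m clockwise.
Net load moment about support A = 1202 N·m clockwise.
Reaction R at support B is upward at 0 m, arm 6.34 m → moment R × 6.34 counterclockwise.
For rotational equilibrium, R × 6.34 = 1202, so R = 190 N.

R_B ≈ 190 N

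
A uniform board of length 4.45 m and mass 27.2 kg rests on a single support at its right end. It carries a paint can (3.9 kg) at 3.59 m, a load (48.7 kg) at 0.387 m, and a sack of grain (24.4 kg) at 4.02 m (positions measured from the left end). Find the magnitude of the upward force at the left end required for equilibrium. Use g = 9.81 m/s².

Take moments about the right end.
Beam weight: 27.2 × 9.81 = 266.8 N down at 2.225 m → arm 2.225 m, τ = 266.8 × 2.225 = 593.6 N·m counterclockwise.
Paint can: 3.9 × 9.81 = 38.26 N down at 3.59 m → arm 0.86 m, τ = 38.26 × 0.86 = 32.9 N·m counterclockwise.
Load: 48.7 × 9.81 = 477.7 N down at 0.387 m → arm 4.063 m, τ = 477.7 × 4.063 = 1941 N·m counterclockwise.
Sack of grain: 24.4 × 9.81 = 239.4 N down at 4.02 m → arm 0.43 m, τ = 239.4 × 0.43 = 102.9 N·m counterclockwise.
Net moment of the loads = 2670 N·m counterclockwise.
The upward force F acts at the left end, arm 4.45 m, giving F × 4.45 clockwise.
Στ = 0 ⇒ F × 4.45 = 2670 ⇒ F = 2670 / 4.45 = 600 N.

F ≈ 600 N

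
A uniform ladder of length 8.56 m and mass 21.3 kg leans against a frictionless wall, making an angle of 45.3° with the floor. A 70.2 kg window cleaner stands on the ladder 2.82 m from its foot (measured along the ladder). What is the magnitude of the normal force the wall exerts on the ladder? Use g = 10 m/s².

N_wall ≈ 334 N

Take moments about the foot of the ladder.
Ladder weight 21.3×10 = 213 N acts at 4.28 m along the ladder; its horizontal arm is 4.28·cos45.3° = 3.011 m → τ = 641.3 N·m clockwise.
Window cleaner: 70.2×10 = 702 N at 2.82 m → arm 1.984 m → τ = 1393 N·m clockwise.
Wall normal N acts horizontally at the top; its moment arm is the height L sinθ = 8.56·sin45.3° = 6.084 m, counterclockwise.
Balancing moments: N × 6.084 = 2034, giving N = 334 N.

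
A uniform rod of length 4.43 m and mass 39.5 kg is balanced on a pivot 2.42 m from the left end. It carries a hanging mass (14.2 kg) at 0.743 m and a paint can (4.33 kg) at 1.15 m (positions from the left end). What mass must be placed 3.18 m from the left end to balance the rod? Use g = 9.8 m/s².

Choose the pivot (at 2.42 m from the left end) as the axis so the support reaction has zero arm there.
Beam weight: 39.5 × 9.8 = 387.1 N down at 2.215 m → arm 0.205 m, τ = 387.1 × 0.205 = 79.36 N·m counterclockwise.
Hanging mass: 14.2 × 9.8 = 139.2 N down at 0.743 m → arm 1.677 m, τ = 139.2 × 1.677 = 233.4 N·m counterclockwise.
Paint can: 4.33 × 9.8 = 42.43 N down at 1.15 m → arm 1.27 m, τ = 42.43 × 1.27 = 53.89 N·m counterclockwise.
Net moment of known loads = 366.6 N·m counterclockwise.
An unknown mass m at 3.18 m has arm 0.76 m; its moment is m·g·0.76 clockwise.
Balancing moments: m × 9.8 × 0.76 = 366.6, giving m = 366.6 / (9.8 × 0.76) = 49.2 kg.

m ≈ 49.2 kg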